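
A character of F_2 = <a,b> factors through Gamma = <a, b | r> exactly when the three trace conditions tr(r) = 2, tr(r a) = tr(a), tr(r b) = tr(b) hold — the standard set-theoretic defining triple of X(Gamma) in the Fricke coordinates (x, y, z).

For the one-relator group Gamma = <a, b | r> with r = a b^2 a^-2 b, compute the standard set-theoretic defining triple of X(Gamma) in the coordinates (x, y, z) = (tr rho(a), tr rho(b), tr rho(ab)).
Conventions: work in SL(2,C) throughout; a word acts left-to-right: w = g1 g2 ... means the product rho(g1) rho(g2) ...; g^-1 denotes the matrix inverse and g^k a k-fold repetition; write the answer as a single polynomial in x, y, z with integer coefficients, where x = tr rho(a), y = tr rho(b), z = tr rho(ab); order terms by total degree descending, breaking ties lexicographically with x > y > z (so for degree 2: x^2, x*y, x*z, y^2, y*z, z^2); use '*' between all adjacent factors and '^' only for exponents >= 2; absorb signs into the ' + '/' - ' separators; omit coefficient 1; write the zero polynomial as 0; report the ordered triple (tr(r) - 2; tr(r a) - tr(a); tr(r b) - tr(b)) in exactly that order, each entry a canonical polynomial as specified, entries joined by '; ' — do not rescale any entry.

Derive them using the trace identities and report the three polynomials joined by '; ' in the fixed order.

x^2*y^2*z - x^3*y - x*y*z^2 - y^2*z + 2*x*y + z - 2; x^3*y^2*z - x^4*y - x^2*y^3 - x^2*y*z^2 + 4*x^2*y + y^3 - x - 3*y; x^2*y^3*z - x^3*y^2 - x*y^2*z^2 - y^3*z + x*y^2 + 2*y*z + x - y

tr(a b^2) = tr(b) tr(a b) - tr(a) = y*z - x
reduce: tr(b a b^2) = tr(b) tr(a b^2) - tr(a b) = y^2*z - x*y - z
tr(a b a b) = tr(b a) tr(b a) - tr(1) = z^2 - 2
tr(a b a) = tr(a) tr(b a) - tr(b) = x*z - y
tr(b a b^2 a) = tr(b) tr(a b a b) - tr(a b a) = y*z^2 - x*z - y
so tr(a^-1 b a b^2) = tr(b a b^2) tr(a) - tr(b a b^2 a) = x*y^2*z - x^2*y - y*z^2 + y
tr(a b^2 a^-2 b) = tr(a^-1 b a b^2) tr(a) - tr(a^-1 b a b^2 a) = x^2*y^2*z - x^3*y - x*y*z^2 - y^2*z + 2*x*y + z
so tr(a^2) = tr(a) tr(a) - tr(1) = x^2 - 2
tr(a^2 b^2) = tr(b) tr(a^2 b) - tr(a^2) = x*y*z - x^2 - y^2 + 2
tr(b a^2 b^2) = tr(b) tr(a^2 b^2) - tr(a^2 b) = x*y^2*z - x^2*y - y^3 - x*z + 3*y
so tr(a b a^2 b) = tr(a) tr(b a b a) - tr(b a b) = x*z^2 - y*z - x
so tr(a b a^2) = tr(a) tr(a b a) - tr(a b) = x^2*z - x*y - z
so tr(b a^2 b^2 a) = tr(b) tr(a b a^2 b) - tr(a b a^2) = x*y*z^2 - x^2*z - y^2*z + z
reduce: tr(a^-1 b a^2 b^2) = tr(b a^2 b^2) tr(a) - tr(b a^2 b^2 a) = x^2*y^2*z - x^3*y - x*y^3 - x*y*z^2 + y^2*z + 3*x*y - z
tr(a b^2 a^-2 b a) = tr(a^-1 b a^2 b^2) tr(a) - tr(a^-1 b a^2 b^2 a) = x^3*y^2*z - x^4*y - x^2*y^3 - x^2*y*z^2 + 4*x^2*y + y^3 - 3*y
reduce: tr(b^2 a b^2) = tr(b) tr(b^2 a b) - tr(b^2 a) = y^3*z - x*y^2 - 2*y*z + x
tr(b^2 a b^2 a) = tr(b) tr(a b^2 a b) - tr(a b^2 a) = y^2*z^2 - 2*x*y*z + x^2 - 2
tr(b^2 a b^2 a^-1) = tr(b^2 a b^2) tr(a) - tr(b^2 a b^2 a) = x*y^3*z - x^2*y^2 - y^2*z^2 + 2
tr(a b^2 a^-2 b^2) = tr(b^2 a b^2 a^-1) tr(a) - tr(b^2 a b^2) = x^2*y^3*z - x^3*y^2 - x*y^2*z^2 - y^3*z + x*y^2 + 2*y*z + x
assemble the triple (tr(r) - 2; tr(r a) - x; tr(r b) - y)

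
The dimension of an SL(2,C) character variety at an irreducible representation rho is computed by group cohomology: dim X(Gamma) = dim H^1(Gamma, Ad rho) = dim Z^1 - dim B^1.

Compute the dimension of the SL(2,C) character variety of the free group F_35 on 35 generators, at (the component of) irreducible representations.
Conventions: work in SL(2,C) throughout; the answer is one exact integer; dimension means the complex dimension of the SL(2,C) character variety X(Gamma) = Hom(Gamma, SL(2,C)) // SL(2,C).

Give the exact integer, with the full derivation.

102

Gamma = F_35 has 35 generators and no relators.
A cocycle picks one sl_2 vector per generator freely, giving dim Z^1 = 3*35 = 105.
At an irreducible rho the centralizer of the image in sl_2 is 0, so the coboundary map sl_2 -> Z^1 is injective: dim B^1 = 3.
dim H^1 = 105 - 3 = 102, which is dim X.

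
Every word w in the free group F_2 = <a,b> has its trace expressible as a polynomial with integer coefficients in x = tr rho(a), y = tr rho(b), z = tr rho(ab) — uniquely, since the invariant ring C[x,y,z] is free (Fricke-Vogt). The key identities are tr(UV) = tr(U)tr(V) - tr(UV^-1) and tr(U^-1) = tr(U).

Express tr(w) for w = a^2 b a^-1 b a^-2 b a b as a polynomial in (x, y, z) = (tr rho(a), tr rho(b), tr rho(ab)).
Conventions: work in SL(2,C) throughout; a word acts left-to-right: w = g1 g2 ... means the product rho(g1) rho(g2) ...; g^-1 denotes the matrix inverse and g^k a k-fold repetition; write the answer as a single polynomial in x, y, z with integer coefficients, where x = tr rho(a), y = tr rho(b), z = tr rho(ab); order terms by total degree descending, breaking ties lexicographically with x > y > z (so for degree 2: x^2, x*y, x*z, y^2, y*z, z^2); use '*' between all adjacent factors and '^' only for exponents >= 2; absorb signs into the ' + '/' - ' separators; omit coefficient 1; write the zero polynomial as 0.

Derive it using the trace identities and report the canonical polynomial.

x^4*y^2*z^2 - x^5*y*z - x^3*y^3*z - 2*x^3*y*z^3 + x^4*z^2 + x^2*y^2*z^2 + x^2*z^4 + 4*x^3*y*z + x*y^3*z - x^2*y^2 - 4*x^2*z^2 - y^2*z^2 + 2

trace(a b a b) = trace(b a) trace(b a) - trace(1) = z^2 - 2
trace(a b a) = trace(a) trace(b a) - trace(b) = x*z - y
trace(b^2 a b a) = trace(b) trace(a b a b) - trace(a b a) = y*z^2 - x*z - y
trace(b a b) = trace(b) trace(a b) - trace(a) = y*z - x
trace(b^2 a b) = trace(b) trace(b a b) - trace(b a) = y^2*z - x*y - z
trace(a b a^2 b^2) = trace(a) trace(b^2 a b a) - trace(b^2 a b) = x*y*z^2 - x^2*z - y^2*z + z
trace(a b a^2 b) = trace(a) trace(b a b a) - trace(b a b) = x*z^2 - y*z - x
trace(b a b a^2 b^2) = trace(b) trace(a b a^2 b^2) - trace(a b a^2 b) = x*y^2*z^2 - x^2*y*z - y^3*z - x*z^2 + 2*y*z + x
trace(b a b a b a) = trace(a b a b) trace(a b) - trace(b a) = z^3 - 3*z
trace(a b a b a^2 b) = trace(a) trace(b a b a b a) - trace(b a b a b) = x*z^3 - y*z^2 - 2*x*z + y
trace(a b a b a^2) = trace(a) trace(a b a b a) - trace(a b a b) = x^2*z^2 - x*y*z - x^2 - z^2 + 2
trace(b a b a^2 b^2 a) = trace(b) trace(a b a b a^2 b) - trace(a b a b a^2) = x*y*z^3 - x^2*z^2 - y^2*z^2 - x*y*z + x^2 + y^2 + z^2 - 2
trace(a^-1 b a b a^2 b^2) = trace(b a b a^2 b^2) trace(a) - trace(b a b a^2 b^2 a) = x^2*y^2*z^2 - x^3*y*z - x*y^3*z - x*y*z^3 + y^2*z^2 + 3*x*y*z - y^2 - z^2 + 2
trace(b a^-2 b a b a^2 b) = trace(a^-1 b a b a^2 b^2) trace(a) - trace(a^-1 b a b a^2 b^2 a) = x^3*y^2*z^2 - x^4*y*z - x^2*y^3*z - x^2*y*z^3 + 4*x^2*y*z + y^3*z - x*y^2 - 2*y*z + x
trace(b^2) = trace(b) trace(b) - trace(1) = y^2 - 2
trace(b a^2 b) = trace(a) trace(b^2 a) - trace(b^2) = x*y*z - x^2 - y^2 + 2
trace(a b a^2 b a) = trace(a) trace(b a^2 b a) - trace(b a^2 b) = x^2*z^2 - 2*x*y*z + y^2 - 2
trace(b a b a^2 b a b) = trace(b) trace(a b a^2 b a b) - trace(a b a^2 b a) = x*y*z^3 - x^2*z^2 - y^2*z^2 + 2
trace(b a b a b a b a) = trace(a b a b) trace(a b a b) - trace(1) = z^4 - 4*z^2 + 2
trace(b a b a b a b) = trace(b) trace(a b a b a b) - trace(a b a b a) = y*z^3 - x*z^2 - 2*y*z + x
trace(b a b a^2 b a b a) = trace(a) trace(b a b a b a b a) - trace(b a b a b a b) = x*z^4 - y*z^3 - 3*x*z^2 + 2*y*z + x
trace(b a b a^2 b a b a^-1) = trace(b a b a^2 b a b) trace(a) - trace(b a b a^2 b a b a) = x^2*y*z^3 - x^3*z^2 - x*y^2*z^2 - x*z^4 + y*z^3 + 3*x*z^2 - 2*y*z + x
trace(b a^-2 b a b a^2 b a) = trace(b a b a^2 b a b a^-1) trace(a) - trace(b a b a^2 b a b) = x^3*y*z^3 - x^4*z^2 - x^2*y^2*z^2 - x^2*z^4 + 4*x^2*z^2 + y^2*z^2 - 2*x*y*z + x^2 - 2
trace(a^2 b a^-1 b a^-2 b a b) = trace(b a^-2 b a b a^2 b) trace(a) - trace(b a^-2 b a b a^2 b a) = x^4*y^2*z^2 - x^5*y*z - x^3*y^3*z - 2*x^3*y*z^3 + x^4*z^2 + x^2*y^2*z^2 + x^2*z^4 + 4*x^3*y*z + x*y^3*z - x^2*y^2 - 4*x^2*z^2 - y^2*z^2 + 2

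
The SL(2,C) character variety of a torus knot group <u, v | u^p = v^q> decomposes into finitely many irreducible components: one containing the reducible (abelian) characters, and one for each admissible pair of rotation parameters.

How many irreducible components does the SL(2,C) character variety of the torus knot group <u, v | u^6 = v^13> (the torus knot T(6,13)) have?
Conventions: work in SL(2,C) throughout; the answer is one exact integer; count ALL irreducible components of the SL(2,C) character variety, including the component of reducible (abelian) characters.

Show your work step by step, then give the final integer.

31

In the torus knot group T(6,13), u^6 = v^13 is central, so an irreducible representation sends it to +I or -I (Schur).
So on each irreducible component the traces are pinned: tr(u) = 2*cos(pi*alpha/6) with 1 <= alpha <= 5, tr(v) = 2*cos(pi*beta/13) with 1 <= beta <= 12.
u^6 = (-1)^alpha I and v^13 = (-1)^beta I must agree, so alpha and beta have equal parity.
Counting: 3 odd alphas x 6 odd betas + 2 even alphas x 6 even betas = 18 + 12 = 30.
Total: 30 irreducible-character components + 1 reducible (abelian) component = 31.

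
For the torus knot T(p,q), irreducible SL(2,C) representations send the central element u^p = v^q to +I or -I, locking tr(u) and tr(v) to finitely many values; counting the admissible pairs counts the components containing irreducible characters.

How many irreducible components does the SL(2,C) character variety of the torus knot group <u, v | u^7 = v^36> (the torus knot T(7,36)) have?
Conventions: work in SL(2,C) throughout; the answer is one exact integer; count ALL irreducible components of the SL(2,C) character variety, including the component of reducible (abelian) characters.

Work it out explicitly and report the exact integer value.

106

In the torus knot group T(7,36), u^7 = v^36 is central, so an irreducible representation sends it to +I or -I (Schur).
This locks tr(u) to 2*cos(pi*alpha/7), alpha in 1..6, and tr(v) to 2*cos(pi*beta/36), beta in 1..35, on each component of irreducible characters.
The two central values (-1)^alpha I and (-1)^beta I must be the same matrix, so alpha and beta share a parity.
Counting: 3 odd alphas x 18 odd betas + 3 even alphas x 17 even betas = 54 + 51 = 105.
Total: 105 irreducible-character components + 1 reducible (abelian) component = 106.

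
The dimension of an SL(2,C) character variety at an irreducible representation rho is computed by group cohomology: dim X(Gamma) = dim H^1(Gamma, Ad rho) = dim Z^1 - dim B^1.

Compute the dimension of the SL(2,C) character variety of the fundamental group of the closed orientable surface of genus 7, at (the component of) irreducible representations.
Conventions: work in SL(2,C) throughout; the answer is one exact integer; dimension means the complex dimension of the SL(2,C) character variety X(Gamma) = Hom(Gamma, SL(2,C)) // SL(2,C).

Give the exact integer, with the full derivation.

The genus-7 surface group: 2g = 14 generators, one relator prod [a_i, b_i].
Unconstrained cocycle data is one sl_2 vector per generator (42 dimensions), cut by the relator condition d_2(z) = 0.
At an irreducible rho, H^2 = coker(d_2) vanishes (Poincare duality: H^2 is dual to H^0 = invariants = 0), so d_2 is surjective onto sl_2 and dim Z^1 = 42 - 3 = 39.
As always at irreducible rho, dim B^1 = 3.
Hence dim X = 39 - 3 = 36.

36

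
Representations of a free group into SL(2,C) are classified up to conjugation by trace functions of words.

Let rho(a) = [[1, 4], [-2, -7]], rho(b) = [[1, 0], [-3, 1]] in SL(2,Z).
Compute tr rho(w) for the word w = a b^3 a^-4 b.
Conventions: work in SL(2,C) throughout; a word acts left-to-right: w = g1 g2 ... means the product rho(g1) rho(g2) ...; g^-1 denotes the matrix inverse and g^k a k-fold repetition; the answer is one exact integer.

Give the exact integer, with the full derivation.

rho(a) = [[1, 4], [-2, -7]]
... * rho(b) = [[1, 0], [-3, 1]]  ->  [[-11, 4], [19, -7]]
... * rho(b) = [[1, 0], [-3, 1]]  ->  [[-23, 4], [40, -7]]
... * rho(b) = [[1, 0], [-3, 1]]  ->  [[-35, 4], [61, -7]]
... * rho(a^-1) = [[-7, -4], [2, 1]]  ->  [[253, 144], [-441, -251]]
... * rho(a^-1) = [[-7, -4], [2, 1]]  ->  [[-1483, -868], [2585, 1513]]
... * rho(a^-1) = [[-7, -4], [2, 1]]  ->  [[8645, 5064], [-15069, -8827]]
... * rho(a^-1) = [[-7, -4], [2, 1]]  ->  [[-50387, -29516], [87829, 51449]]
... * rho(b) = [[1, 0], [-3, 1]]  ->  [[38161, -29516], [-66518, 51449]]
tr = 38161 + 51449 = 89610

89610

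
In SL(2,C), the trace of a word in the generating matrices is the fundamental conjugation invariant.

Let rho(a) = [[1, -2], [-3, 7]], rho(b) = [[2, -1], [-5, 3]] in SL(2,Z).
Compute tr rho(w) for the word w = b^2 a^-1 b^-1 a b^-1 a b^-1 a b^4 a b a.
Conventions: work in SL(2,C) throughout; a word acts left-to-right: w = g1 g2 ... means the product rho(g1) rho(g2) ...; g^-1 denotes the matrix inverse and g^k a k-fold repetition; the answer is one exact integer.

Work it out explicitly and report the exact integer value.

rho(b) = [[2, -1], [-5, 3]]
... * rho(b) = [[2, -1], [-5, 3]]  ->  [[9, -5], [-25, 14]]
... * rho(a^-1) = [[7, 2], [3, 1]]  ->  [[48, 13], [-133, -36]]
... * rho(b^-1) = [[3, 1], [5, 2]]  ->  [[209, 74], [-579, -205]]
... * rho(a) = [[1, -2], [-3, 7]]  ->  [[-13, 100], [36, -277]]
... * rho(b^-1) = [[3, 1], [5, 2]]  ->  [[461, 187], [-1277, -518]]
... * rho(a) = [[1, -2], [-3, 7]]  ->  [[-100, 387], [277, -1072]]
... * rho(b^-1) = [[3, 1], [5, 2]]  ->  [[1635, 674], [-4529, -1867]]
... * rho(a) = [[1, -2], [-3, 7]]  ->  [[-387, 1448], [1072, -4011]]
... * rho(b) = [[2, -1], [-5, 3]]  ->  [[-8014, 4731], [22199, -13105]]
... * rho(b) = [[2, -1], [-5, 3]]  ->  [[-39683, 22207], [109923, -61514]]
... * rho(b) = [[2, -1], [-5, 3]]  ->  [[-190401, 106304], [527416, -294465]]
... * rho(b) = [[2, -1], [-5, 3]]  ->  [[-912322, 509313], [2527157, -1410811]]
... * rho(a) = [[1, -2], [-3, 7]]  ->  [[-2440261, 5389835], [6759590, -14929991]]
... * rho(b) = [[2, -1], [-5, 3]]  ->  [[-31829697, 18609766], [88169135, -51549563]]
... * rho(a) = [[1, -2], [-3, 7]]  ->  [[-87658995, 193927756], [242817824, -537185211]]
tr = -87658995 + -537185211 = -624844206

-624844206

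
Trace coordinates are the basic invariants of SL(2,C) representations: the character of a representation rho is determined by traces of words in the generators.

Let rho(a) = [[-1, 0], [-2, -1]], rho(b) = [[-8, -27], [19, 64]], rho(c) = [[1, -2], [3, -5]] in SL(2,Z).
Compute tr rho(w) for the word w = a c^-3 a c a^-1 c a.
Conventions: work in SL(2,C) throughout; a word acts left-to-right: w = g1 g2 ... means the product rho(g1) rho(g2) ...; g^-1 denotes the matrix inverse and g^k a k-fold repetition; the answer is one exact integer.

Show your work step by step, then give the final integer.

-188

rho(a) = [[-1, 0], [-2, -1]]
... * rho(c^-1) = [[-5, 2], [-3, 1]]  ->  [[5, -2], [13, -5]]
... * rho(c^-1) = [[-5, 2], [-3, 1]]  ->  [[-19, 8], [-50, 21]]
... * rho(c^-1) = [[-5, 2], [-3, 1]]  ->  [[71, -30], [187, -79]]
... * rho(a) = [[-1, 0], [-2, -1]]  ->  [[-11, 30], [-29, 79]]
... * rho(c) = [[1, -2], [3, -5]]  ->  [[79, -128], [208, -337]]
... * rho(a^-1) = [[-1, 0], [2, -1]]  ->  [[-335, 128], [-882, 337]]
... * rho(c) = [[1, -2], [3, -5]]  ->  [[49, 30], [129, 79]]
... * rho(a) = [[-1, 0], [-2, -1]]  ->  [[-109, -30], [-287, -79]]
tr = -109 + -79 = -188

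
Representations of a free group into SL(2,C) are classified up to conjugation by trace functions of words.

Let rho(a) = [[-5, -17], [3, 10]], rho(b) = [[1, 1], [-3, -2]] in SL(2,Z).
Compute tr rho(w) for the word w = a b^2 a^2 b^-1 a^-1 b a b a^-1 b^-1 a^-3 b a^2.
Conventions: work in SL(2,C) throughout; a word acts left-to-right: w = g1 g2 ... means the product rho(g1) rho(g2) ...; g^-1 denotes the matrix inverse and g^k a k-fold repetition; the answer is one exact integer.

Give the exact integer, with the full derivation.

rho(a) = [[-5, -17], [3, 10]]
... * rho(b) = [[1, 1], [-3, -2]]  ->  [[46, 29], [-27, -17]]
... * rho(b) = [[1, 1], [-3, -2]]  ->  [[-41, -12], [24, 7]]
... * rho(a) = [[-5, -17], [3, 10]]  ->  [[169, 577], [-99, -338]]
... * rho(a) = [[-5, -17], [3, 10]]  ->  [[886, 2897], [-519, -1697]]
... * rho(b^-1) = [[-2, -1], [3, 1]]  ->  [[6919, 2011], [-4053, -1178]]
... * rho(a^-1) = [[10, 17], [-3, -5]]  ->  [[63157, 107568], [-36996, -63011]]
... * rho(b) = [[1, 1], [-3, -2]]  ->  [[-259547, -151979], [152037, 89026]]
... * rho(a) = [[-5, -17], [3, 10]]  ->  [[841798, 2892509], [-493107, -1694369]]
... * rho(b) = [[1, 1], [-3, -2]]  ->  [[-7835729, -4943220], [4590000, 2895631]]
... * rho(a^-1) = [[10, 17], [-3, -5]]  ->  [[-63527630, -108491293], [37213107, 63551845]]
... * rho(b^-1) = [[-2, -1], [3, 1]]  ->  [[-198418619, -44963663], [116229321, 26338738]]
... * rho(a^-1) = [[10, 17], [-3, -5]]  ->  [[-1849295201, -3148298208], [1083276996, 1844204767]]
... * rho(a^-1) = [[10, 17], [-3, -5]]  ->  [[-9048057386, -15696527377], [5300155659, 9194685097]]
... * rho(a^-1) = [[10, 17], [-3, -5]]  ->  [[-43390991729, -75334338677], [25417501299, 44129220718]]
... * rho(b) = [[1, 1], [-3, -2]]  ->  [[182612024302, 107277685625], [-106970160855, -62840940137]]
... * rho(a) = [[-5, -17], [3, 10]]  ->  [[-591227064635, -2031627556884], [346327983864, 1190083333165]]
... * rho(a) = [[-5, -17], [3, 10]]  ->  [[-3138747347477, -10265415470045], [1838610080175, 6013257605962]]
tr = -3138747347477 + 6013257605962 = 2874510258485

2874510258485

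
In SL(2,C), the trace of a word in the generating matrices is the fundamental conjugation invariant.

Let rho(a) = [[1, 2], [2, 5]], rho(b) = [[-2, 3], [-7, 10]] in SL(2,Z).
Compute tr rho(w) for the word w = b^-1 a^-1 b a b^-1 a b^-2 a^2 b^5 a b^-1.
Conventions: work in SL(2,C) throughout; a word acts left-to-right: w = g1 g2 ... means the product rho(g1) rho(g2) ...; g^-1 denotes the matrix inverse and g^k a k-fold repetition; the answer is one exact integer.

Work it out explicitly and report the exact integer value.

-600437486392

rho(b^-1) = [[10, -3], [7, -2]]
... * rho(a^-1) = [[5, -2], [-2, 1]]  ->  [[56, -23], [39, -16]]
... * rho(b) = [[-2, 3], [-7, 10]]  ->  [[49, -62], [34, -43]]
... * rho(a) = [[1, 2], [2, 5]]  ->  [[-75, -212], [-52, -147]]
... * rho(b^-1) = [[10, -3], [7, -2]]  ->  [[-2234, 649], [-1549, 450]]
... * rho(a) = [[1, 2], [2, 5]]  ->  [[-936, -1223], [-649, -848]]
... * rho(b^-1) = [[10, -3], [7, -2]]  ->  [[-17921, 5254], [-12426, 3643]]
... * rho(b^-1) = [[10, -3], [7, -2]]  ->  [[-142432, 43255], [-98759, 29992]]
... * rho(a) = [[1, 2], [2, 5]]  ->  [[-55922, -68589], [-38775, -47558]]
... * rho(a) = [[1, 2], [2, 5]]  ->  [[-193100, -454789], [-133891, -315340]]
... * rho(b) = [[-2, 3], [-7, 10]]  ->  [[3569723, -5127190], [2475162, -3555073]]
... * rho(b) = [[-2, 3], [-7, 10]]  ->  [[28750884, -40562731], [19935187, -28125244]]
... * rho(b) = [[-2, 3], [-7, 10]]  ->  [[226437349, -319374658], [157006334, -221446879]]
... * rho(b) = [[-2, 3], [-7, 10]]  ->  [[1782747908, -2514434533], [1236115485, -1743449788]]
... * rho(b) = [[-2, 3], [-7, 10]]  ->  [[14035545915, -19796101606], [9731917546, -13726151425]]
... * rho(a) = [[1, 2], [2, 5]]  ->  [[-25556657297, -70909416200], [-17720385304, -49166922033]]
... * rho(b^-1) = [[10, -3], [7, -2]]  ->  [[-751932486370, 218488804291], [-521372307271, 151494999978]]
tr = -751932486370 + 151494999978 = -600437486392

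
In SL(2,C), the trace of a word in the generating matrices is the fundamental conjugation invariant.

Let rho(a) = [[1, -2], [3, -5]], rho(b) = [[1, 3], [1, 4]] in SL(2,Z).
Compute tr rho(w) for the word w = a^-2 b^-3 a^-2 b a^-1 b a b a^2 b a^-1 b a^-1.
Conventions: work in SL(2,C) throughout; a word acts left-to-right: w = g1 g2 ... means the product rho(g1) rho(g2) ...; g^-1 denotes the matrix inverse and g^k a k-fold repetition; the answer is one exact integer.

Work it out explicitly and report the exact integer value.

rho(a^-1) = [[-5, 2], [-3, 1]]
... * rho(a^-1) = [[-5, 2], [-3, 1]]  ->  [[19, -8], [12, -5]]
... * rho(b^-1) = [[4, -3], [-1, 1]]  ->  [[84, -65], [53, -41]]
... * rho(b^-1) = [[4, -3], [-1, 1]]  ->  [[401, -317], [253, -200]]
... * rho(b^-1) = [[4, -3], [-1, 1]]  ->  [[1921, -1520], [1212, -959]]
... * rho(a^-1) = [[-5, 2], [-3, 1]]  ->  [[-5045, 2322], [-3183, 1465]]
... * rho(a^-1) = [[-5, 2], [-3, 1]]  ->  [[18259, -7768], [11520, -4901]]
... * rho(b) = [[1, 3], [1, 4]]  ->  [[10491, 23705], [6619, 14956]]
... * rho(a^-1) = [[-5, 2], [-3, 1]]  ->  [[-123570, 44687], [-77963, 28194]]
... * rho(b) = [[1, 3], [1, 4]]  ->  [[-78883, -191962], [-49769, -121113]]
... * rho(a) = [[1, -2], [3, -5]]  ->  [[-654769, 1117576], [-413108, 705103]]
... * rho(b) = [[1, 3], [1, 4]]  ->  [[462807, 2505997], [291995, 1581088]]
... * rho(a) = [[1, -2], [3, -5]]  ->  [[7980798, -13455599], [5035259, -8489430]]
... * rho(a) = [[1, -2], [3, -5]]  ->  [[-32385999, 51316399], [-20433031, 32376632]]
... * rho(b) = [[1, 3], [1, 4]]  ->  [[18930400, 108107599], [11943601, 68207435]]
... * rho(a^-1) = [[-5, 2], [-3, 1]]  ->  [[-418974797, 145968399], [-264340310, 92094637]]
... * rho(b) = [[1, 3], [1, 4]]  ->  [[-273006398, -673050795], [-172245673, -424642382]]
... * rho(a^-1) = [[-5, 2], [-3, 1]]  ->  [[3384184375, -1219063591], [2135155511, -769133728]]
tr = 3384184375 + -769133728 = 2615050647

2615050647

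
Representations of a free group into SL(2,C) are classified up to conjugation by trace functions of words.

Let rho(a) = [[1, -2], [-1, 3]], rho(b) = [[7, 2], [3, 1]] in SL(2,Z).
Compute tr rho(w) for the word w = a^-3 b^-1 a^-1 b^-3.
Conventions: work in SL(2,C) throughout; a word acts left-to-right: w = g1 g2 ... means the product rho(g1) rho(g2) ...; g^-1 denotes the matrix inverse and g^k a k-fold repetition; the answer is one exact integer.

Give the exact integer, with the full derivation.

-1070

rho(a^-1) = [[3, 2], [1, 1]]
... * rho(a^-1) = [[3, 2], [1, 1]]  ->  [[11, 8], [4, 3]]
... * rho(a^-1) = [[3, 2], [1, 1]]  ->  [[41, 30], [15, 11]]
... * rho(b^-1) = [[1, -2], [-3, 7]]  ->  [[-49, 128], [-18, 47]]
... * rho(a^-1) = [[3, 2], [1, 1]]  ->  [[-19, 30], [-7, 11]]
... * rho(b^-1) = [[1, -2], [-3, 7]]  ->  [[-109, 248], [-40, 91]]
... * rho(b^-1) = [[1, -2], [-3, 7]]  ->  [[-853, 1954], [-313, 717]]
... * rho(b^-1) = [[1, -2], [-3, 7]]  ->  [[-6715, 15384], [-2464, 5645]]
tr = -6715 + 5645 = -1070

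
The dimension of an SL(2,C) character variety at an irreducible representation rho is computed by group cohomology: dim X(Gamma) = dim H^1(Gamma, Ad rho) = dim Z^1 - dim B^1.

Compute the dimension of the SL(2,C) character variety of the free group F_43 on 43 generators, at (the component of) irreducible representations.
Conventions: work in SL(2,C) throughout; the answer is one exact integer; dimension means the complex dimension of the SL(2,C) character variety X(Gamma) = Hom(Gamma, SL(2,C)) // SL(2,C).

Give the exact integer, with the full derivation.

The free group F_43: 43 generators, no relators.
A cocycle picks one sl_2 vector per generator freely, giving dim Z^1 = 3*43 = 129.
dim B^1 = 3: the coboundary map is injective because an irreducible image has centralizer 0 in sl_2.
dim X = dim H^1 = dim Z^1 - dim B^1 = 129 - 3 = 126.

126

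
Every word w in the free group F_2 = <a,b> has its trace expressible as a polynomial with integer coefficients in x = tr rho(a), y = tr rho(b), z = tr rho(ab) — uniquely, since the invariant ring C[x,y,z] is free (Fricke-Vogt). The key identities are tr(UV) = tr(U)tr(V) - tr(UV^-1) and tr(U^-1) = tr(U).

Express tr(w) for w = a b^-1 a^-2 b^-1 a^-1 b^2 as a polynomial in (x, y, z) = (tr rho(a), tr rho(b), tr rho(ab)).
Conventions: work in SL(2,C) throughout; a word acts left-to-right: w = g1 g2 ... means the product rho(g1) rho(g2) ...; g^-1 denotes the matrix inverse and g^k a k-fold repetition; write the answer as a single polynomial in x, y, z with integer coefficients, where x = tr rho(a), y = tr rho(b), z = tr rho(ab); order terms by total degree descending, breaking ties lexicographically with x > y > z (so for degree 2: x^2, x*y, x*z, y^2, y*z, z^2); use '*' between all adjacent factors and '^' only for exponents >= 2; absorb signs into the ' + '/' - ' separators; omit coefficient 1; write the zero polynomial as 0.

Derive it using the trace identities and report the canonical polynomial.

-x^2*y^2*z^2 + x^3*y*z + 2*x*y^3*z + x*y*z^3 - x^2*y^2 - y^4 - y^2*z^2 - 4*x*y*z + x^2 + 4*y^2 - 2

trace(a b a) = trace(a) * trace(b a) - trace(b) = x*z - y
trace(a b a b) = trace(a b) * trace(a b) - trace(1)   [split at repeated a] = z^2 - 2
trace(b a b^-1 a) = trace(a b a) * trace(b) - trace(a b a b) = x*y*z - y^2 - z^2 + 2
apply: trace(b a b^-1 a^-1) = trace(b a b^-1) * trace(a) - trace(b a b^-1 a) = -x*y*z + x^2 + y^2 + z^2 - 2
trace(b a b) = trace(b) * trace(a b) - trace(a) = y*z - x
apply: trace(b^2 a b) = trace(b) * trace(b a b) - trace(b a) = y^2*z - x*y - z
trace(a b^2 a b) = trace(b) * trace(a b a b) - trace(a b a) = y*z^2 - x*z - y
use: trace(b^2) = trace(b) * trace(b) - trace(1) = y^2 - 2
trace(a b^2 a) = trace(a) * trace(b^2 a) - trace(b^2) = x*y*z - x^2 - y^2 + 2
trace(b a b^2 a b) = trace(b) * trace(a b^2 a b) - trace(a b^2 a) = y^2*z^2 - 2*x*y*z + x^2 - 2
trace(a b a b a b) = trace(b a) * trace(b a b a) - trace(b^-1 a^-1)   [split at repeated b] = z^3 - 3*z
use: trace(a b a b a) = trace(a) * trace(b a b a) - trace(b a b) = x*z^2 - y*z - x
use: trace(b a b^2 a b a) = trace(b) * trace(a b a b a b) - trace(a b a b a) = y*z^3 - x*z^2 - 2*y*z + x
apply: trace(a b^2 a b a^-1 b) = trace(b a b^2 a b) * trace(a) - trace(b a b^2 a b a) = x*y^2*z^2 - 2*x^2*y*z - y*z^3 + x^3 + x*z^2 + 2*y*z - 3*x
use: trace(a^-1 b^-1 a b^2 a b) = trace(a b^2 a b a^-1) * trace(b) - trace(a b^2 a b a^-1 b) = -x*y^2*z^2 + 2*x^2*y*z + y^3*z + y*z^3 - x^3 - x*y^2 - x*z^2 - 3*y*z + 3*x
use: trace(b^2 a b^-1 a^-1 b^-1 a) = trace(a^-1 b^-1 a b^2 a) * trace(b) - trace(a^-1 b^-1 a b^2 a b) = x*y^2*z^2 - 2*x^2*y*z - y^3*z - y*z^3 + x^3 + x*y^2 + x*z^2 + 4*y*z - 3*x
trace(b^-1 a^-1 b^2 a b^-1 a^-1) = trace(b^2 a b^-1 a^-1 b^-1) * trace(a) - trace(b^2 a b^-1 a^-1 b^-1 a) = -x*y^2*z^2 + x^2*y*z + y^3*z + y*z^3 - 4*y*z + x
apply: trace(a b^2 a b^-1) = trace(a b^2 a) * trace(b) - trace(a b^2 a b) = x*y^2*z - x^2*y - y^3 - y*z^2 + x*z + 3*y
use: trace(b^2 a b^-2 a) = trace(a b^2 a b^-1) * trace(b) - trace(a b^2 a) = x*y^3*z - x^2*y^2 - y^4 - y^2*z^2 + x^2 + 4*y^2 - 2
use: trace(b^-1 a^-1 b^2 a b^-1) = trace(b^2 a b^-2) * trace(a) - trace(b^2 a b^-2 a) = -x*y^3*z + x^2*y^2 + y^4 + y^2*z^2 - 4*y^2 + 2
use: trace(a b^-1 a^-2 b^-1 a^-1 b^2) = trace(b^-1 a^-1 b^2 a b^-1 a^-1) * trace(a) - trace(b^-1 a^-1 b^2 a b^-1) = -x^2*y^2*z^2 + x^3*y*z + 2*x*y^3*z + x*y*z^3 - x^2*y^2 - y^4 - y^2*z^2 - 4*x*y*z + x^2 + 4*y^2 - 2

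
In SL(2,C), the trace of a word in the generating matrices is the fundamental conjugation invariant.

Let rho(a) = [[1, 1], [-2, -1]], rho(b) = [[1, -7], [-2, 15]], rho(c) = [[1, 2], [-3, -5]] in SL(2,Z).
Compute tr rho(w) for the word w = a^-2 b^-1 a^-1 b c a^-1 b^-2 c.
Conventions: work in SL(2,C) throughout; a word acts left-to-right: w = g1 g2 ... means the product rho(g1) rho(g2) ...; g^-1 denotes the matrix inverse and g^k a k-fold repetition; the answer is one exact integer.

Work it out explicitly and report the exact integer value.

93679

rho(a^-1) = [[-1, -1], [2, 1]]
... * rho(a^-1) = [[-1, -1], [2, 1]]  ->  [[-1, 0], [0, -1]]
... * rho(b^-1) = [[15, 7], [2, 1]]  ->  [[-15, -7], [-2, -1]]
... * rho(a^-1) = [[-1, -1], [2, 1]]  ->  [[1, 8], [0, 1]]
... * rho(b) = [[1, -7], [-2, 15]]  ->  [[-15, 113], [-2, 15]]
... * rho(c) = [[1, 2], [-3, -5]]  ->  [[-354, -595], [-47, -79]]
... * rho(a^-1) = [[-1, -1], [2, 1]]  ->  [[-836, -241], [-111, -32]]
... * rho(b^-1) = [[15, 7], [2, 1]]  ->  [[-13022, -6093], [-1729, -809]]
... * rho(b^-1) = [[15, 7], [2, 1]]  ->  [[-207516, -97247], [-27553, -12912]]
... * rho(c) = [[1, 2], [-3, -5]]  ->  [[84225, 71203], [11183, 9454]]
tr = 84225 + 9454 = 93679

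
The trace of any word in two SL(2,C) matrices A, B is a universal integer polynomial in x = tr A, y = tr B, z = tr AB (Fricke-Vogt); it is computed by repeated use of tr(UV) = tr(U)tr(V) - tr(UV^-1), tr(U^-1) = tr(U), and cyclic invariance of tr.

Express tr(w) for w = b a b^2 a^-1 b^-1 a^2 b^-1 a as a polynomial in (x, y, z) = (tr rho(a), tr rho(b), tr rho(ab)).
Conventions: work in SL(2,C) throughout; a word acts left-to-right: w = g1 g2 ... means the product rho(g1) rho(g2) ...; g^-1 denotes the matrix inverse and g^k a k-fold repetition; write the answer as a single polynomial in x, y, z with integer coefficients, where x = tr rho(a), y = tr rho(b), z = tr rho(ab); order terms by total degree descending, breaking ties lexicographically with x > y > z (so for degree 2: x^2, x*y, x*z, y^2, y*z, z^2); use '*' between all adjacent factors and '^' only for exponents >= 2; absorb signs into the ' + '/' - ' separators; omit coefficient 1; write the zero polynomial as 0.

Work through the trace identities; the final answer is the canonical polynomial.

tr(a b a b) = tr(a b) tr(a b) - tr(1)   [split at a repeated a] = z^2 - 2
tr(a b a) = tr(a) tr(b a) - tr(b)   [square of a] = x*z - y
tr(b a b^2 a) = tr(b) tr(a b a b) - tr(a b a)   [square of b] = y*z^2 - x*z - y
next, tr(b a b) = tr(b) tr(a b) - tr(a)   [square of b] = y*z - x
next, tr(b a b^2) = tr(b) tr(b a b) - tr(b a)   [square of b] = y^2*z - x*y - z
and tr(a b a b^2 a) = tr(a) tr(b a b^2 a) - tr(b a b^2)   [square of a] = x*y*z^2 - x^2*z - y^2*z + z
and tr(a b a b a b) = tr(b a b a) tr(b a) - tr(a b)   [split at a repeated b] = z^3 - 3*z
tr(a b a b a) = tr(a) tr(b a b a) - tr(b a b)   [square of a] = x*z^2 - y*z - x
tr(a b a b^2 a b) = tr(b) tr(a b a b a b) - tr(a b a b a)   [square of b] = y*z^3 - x*z^2 - 2*y*z + x
and tr(a b^-1 a b a b^2) = tr(a b a b^2 a) tr(b) - tr(a b a b^2 a b)   [inverse elimination on b] = x*y^2*z^2 - x^2*y*z - y^3*z - y*z^3 + x*z^2 + 3*y*z - x
next, tr(a^3 b a b^2) = tr(a) tr(b a b^2 a^2) - tr(b a b^2 a)   [square of a] = x^2*y*z^2 - x^3*z - x*y^2*z - y*z^2 + 2*x*z + y
and tr(a^3 b a b) = tr(a) tr(a b a b a) - tr(a b a b)   [square of a] = x^2*z^2 - x*y*z - x^2 - z^2 + 2
tr(a b a b^3 a^2) = tr(b) tr(a^3 b a b^2) - tr(a^3 b a b)   [square of b] = x^2*y^2*z^2 - x^3*y*z - x*y^3*z - x^2*z^2 - y^2*z^2 + 3*x*y*z + x^2 + y^2 + z^2 - 2
and tr(a^2 b a b a b) = tr(a) tr(b a b a b a) - tr(b a b a b)   [square of a] = x*z^3 - y*z^2 - 2*x*z + y
and tr(a^2 b a b a b^2) = tr(b) tr(a^2 b a b a b) - tr(a^2 b a b a)   [square of b] = x*y*z^3 - x^2*z^2 - y^2*z^2 - x*y*z + x^2 + y^2 + z^2 - 2
and tr(a b a b^3 a^2 b) = tr(b) tr(a^2 b a b a b^2) - tr(a^2 b a b a b)   [square of b] = x*y^2*z^3 - x^2*y*z^2 - y^3*z^2 - x*y^2*z - x*z^3 + x^2*y + y^3 + 2*y*z^2 + 2*x*z - 3*y
and tr(b a^2 b^-1 a b a b^2) = tr(a b a b^3 a^2) tr(b) - tr(a b a b^3 a^2 b)   [inverse elimination on b] = x^2*y^3*z^2 - x^3*y^2*z - x*y^4*z - x*y^2*z^3 + 4*x*y^2*z + x*z^3 - y*z^2 - 2*x*z + y
tr(a b a^3 b a b) = tr(a) tr(b a b a b a^2) - tr(b a b a b a)   [square of a] = x^2*z^3 - x*y*z^2 - 2*x^2*z - z^3 + x*y + 3*z
tr(b^2) = tr(b) tr(b) - tr(1)   [square of b] = y^2 - 2
tr(b^2 a^2) = tr(a) tr(b^2 a) - tr(b^2)   [square of a] = x*y*z - x^2 - y^2 + 2
and tr(b a^3 b) = tr(a) tr(b^2 a^2) - tr(b^2 a)   [square of a] = x^2*y*z - x^3 - x*y^2 - y*z + 3*x
tr(a b a^3 b a) = tr(a) tr(b a^3 b a) - tr(b a^3 b)   [square of a] = x^3*z^2 - 2*x^2*y*z + x*y^2 - x*z^2 + y*z - x
tr(a b a b^2 a b a^2) = tr(b) tr(a b a^3 b a b) - tr(a b a^3 b a)   [square of b] = x^2*y*z^3 - x^3*z^2 - x*y^2*z^2 - y*z^3 + x*z^2 + 2*y*z + x
next, tr(a b a b a b a b) = tr(b a) tr(b a b a b a) - tr(b^-1 a^-1 b^-1 a^-1)   [split at a repeated b] = z^4 - 4*z^2 + 2
and tr(b a b a b^2 a b a) = tr(b) tr(a b a b a b a b) - tr(a b a b a b a)   [square of b] = y*z^4 - x*z^3 - 3*y*z^2 + 2*x*z + y
next, tr(b a b a b^2 a b) = tr(b) tr(a b a b^2 a b) - tr(a b a b^2 a)   [square of b] = y^2*z^3 - 2*x*y*z^2 + x^2*z - y^2*z + x*y - z
next, tr(a b a b^2 a b a^2 b) = tr(a) tr(b a b a b^2 a b a) - tr(b a b a b^2 a b)   [square of a] = x*y*z^4 - x^2*z^3 - y^2*z^3 - x*y*z^2 + x^2*z + y^2*z + z
tr(b a^2 b^-1 a b a b^2 a) = tr(a b a b^2 a b a^2) tr(b) - tr(a b a b^2 a b a^2 b)   [inverse elimination on b] = x^2*y^2*z^3 - x^3*y*z^2 - x*y^3*z^2 - x*y*z^4 + x^2*z^3 + 2*x*y*z^2 - x^2*z + y^2*z + x*y - z
tr(a^2 b^-1 a b a b^2 a^-1 b) = tr(b a^2 b^-1 a b a b^2) tr(a) - tr(b a^2 b^-1 a b a b^2 a)   [inverse elimination on a] = x^3*y^3*z^2 - x^4*y^2*z - x^2*y^4*z - 2*x^2*y^2*z^3 + x^3*y*z^2 + x*y^3*z^2 + x*y*z^4 + 4*x^2*y^2*z - 3*x*y*z^2 - x^2*z - y^2*z + z
next, tr(b a b^2 a^-1 b^-1 a^2 b^-1 a) = tr(a^2 b^-1 a b a b^2 a^-1) tr(b) - tr(a^2 b^-1 a b a b^2 a^-1 b)   [inverse elimination on b] = -x^3*y^3*z^2 + x^4*y^2*z + x^2*y^4*z + 2*x^2*y^2*z^3 - x^3*y*z^2 - x*y*z^4 - 5*x^2*y^2*z - y^4*z - y^2*z^3 + 4*x*y*z^2 + x^2*z + 4*y^2*z - x*y - z

-x^3*y^3*z^2 + x^4*y^2*z + x^2*y^4*z + 2*x^2*y^2*z^3 - x^3*y*z^2 - x*y*z^4 - 5*x^2*y^2*z - y^4*z - y^2*z^3 + 4*x*y*z^2 + x^2*z + 4*y^2*z - x*y - z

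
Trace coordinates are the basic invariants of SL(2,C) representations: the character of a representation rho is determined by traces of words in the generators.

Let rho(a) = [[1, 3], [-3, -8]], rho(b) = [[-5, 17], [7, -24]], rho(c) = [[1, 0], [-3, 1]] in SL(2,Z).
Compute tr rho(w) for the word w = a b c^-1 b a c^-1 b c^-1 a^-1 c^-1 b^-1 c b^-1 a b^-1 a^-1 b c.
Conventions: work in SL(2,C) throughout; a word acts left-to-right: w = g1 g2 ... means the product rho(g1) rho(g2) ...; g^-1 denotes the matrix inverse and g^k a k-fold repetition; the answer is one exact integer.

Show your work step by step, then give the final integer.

rho(a) = [[1, 3], [-3, -8]]
... * rho(b) = [[-5, 17], [7, -24]]  ->  [[16, -55], [-41, 141]]
... * rho(c^-1) = [[1, 0], [3, 1]]  ->  [[-149, -55], [382, 141]]
... * rho(b) = [[-5, 17], [7, -24]]  ->  [[360, -1213], [-923, 3110]]
... * rho(a) = [[1, 3], [-3, -8]]  ->  [[3999, 10784], [-10253, -27649]]
... * rho(c^-1) = [[1, 0], [3, 1]]  ->  [[36351, 10784], [-93200, -27649]]
... * rho(b) = [[-5, 17], [7, -24]]  ->  [[-106267, 359151], [272457, -920824]]
... * rho(c^-1) = [[1, 0], [3, 1]]  ->  [[971186, 359151], [-2490015, -920824]]
... * rho(a^-1) = [[-8, -3], [3, 1]]  ->  [[-6692035, -2554407], [17157648, 6549221]]
... * rho(c^-1) = [[1, 0], [3, 1]]  ->  [[-14355256, -2554407], [36805311, 6549221]]
... * rho(b^-1) = [[-24, -17], [-7, -5]]  ->  [[362406993, 256811387], [-929172011, -658436392]]
... * rho(c) = [[1, 0], [-3, 1]]  ->  [[-408027168, 256811387], [1046137165, -658436392]]
... * rho(b^-1) = [[-24, -17], [-7, -5]]  ->  [[7994972323, 5652404921], [-20498237216, -14492149845]]
... * rho(a) = [[1, 3], [-3, -8]]  ->  [[-8962242440, -21234322399], [22978212319, 54442487112]]
... * rho(b^-1) = [[-24, -17], [-7, -5]]  ->  [[363734075353, 258529733475], [-932574505440, -662842044983]]
... * rho(a^-1) = [[-8, -3], [3, 1]]  ->  [[-2134283402399, -832672492584], [5472069908571, 2134881471337]]
... * rho(b) = [[-5, 17], [7, -24]]  ->  [[4842709563907, -16298678018767], [-12416179243496, 41788033133619]]
... * rho(c) = [[1, 0], [-3, 1]]  ->  [[53738743620208, -16298678018767], [-137780278644353, 41788033133619]]
tr = 53738743620208 + 41788033133619 = 95526776753827

95526776753827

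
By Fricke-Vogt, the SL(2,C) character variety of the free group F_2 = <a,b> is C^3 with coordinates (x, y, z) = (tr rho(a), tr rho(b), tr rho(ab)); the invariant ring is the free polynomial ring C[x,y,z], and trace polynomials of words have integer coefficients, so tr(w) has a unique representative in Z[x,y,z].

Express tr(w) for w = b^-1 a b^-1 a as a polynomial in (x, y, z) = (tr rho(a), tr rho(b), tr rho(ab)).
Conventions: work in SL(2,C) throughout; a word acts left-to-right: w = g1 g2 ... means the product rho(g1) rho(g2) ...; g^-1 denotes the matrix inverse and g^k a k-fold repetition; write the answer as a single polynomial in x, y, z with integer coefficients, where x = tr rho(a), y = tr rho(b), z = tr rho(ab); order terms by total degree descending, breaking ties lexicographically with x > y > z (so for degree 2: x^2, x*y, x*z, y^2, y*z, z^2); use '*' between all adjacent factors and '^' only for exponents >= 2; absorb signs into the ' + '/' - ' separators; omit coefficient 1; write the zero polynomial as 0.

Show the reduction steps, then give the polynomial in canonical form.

reduce: trace(a^2) = trace(a) * trace(a) - trace(1) = x^2 - 2
so trace(a^2 b) = trace(a) * trace(b a) - trace(b) = x*z - y
so trace(a b^-1 a) = trace(a^2) * trace(b) - trace(a^2 b) = x^2*y - x*z - y
trace(a b a b) = trace(a b) * trace(a b) - trace(1)   [split at repeated a] = z^2 - 2
trace(a b^-1 a b) = trace(a b a) * trace(b) - trace(a b a b) = x*y*z - y^2 - z^2 + 2
trace(b^-1 a b^-1 a) = trace(a b^-1 a) * trace(b) - trace(a b^-1 a b) = x^2*y^2 - 2*x*y*z + z^2 - 2

x^2*y^2 - 2*x*y*z + z^2 - 2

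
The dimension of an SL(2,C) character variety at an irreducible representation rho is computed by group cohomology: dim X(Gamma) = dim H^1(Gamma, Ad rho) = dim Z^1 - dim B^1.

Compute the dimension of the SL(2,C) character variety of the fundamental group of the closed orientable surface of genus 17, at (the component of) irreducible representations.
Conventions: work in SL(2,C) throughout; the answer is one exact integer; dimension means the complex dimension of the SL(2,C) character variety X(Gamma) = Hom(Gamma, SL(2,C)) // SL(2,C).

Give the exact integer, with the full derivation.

96

The genus-17 surface group: 2g = 34 generators, one relator prod [a_i, b_i].
Before the relator condition, cocycle space has dim 3*34 = 102.
d_2 is surjective at irreducible rho (its cokernel H^2 is dual to H^0 = 0), so dim Z^1 = 102 - 3 = 99.
As always at irreducible rho, dim B^1 = 3.
dim H^1 = 99 - 3 = 96 = dim X.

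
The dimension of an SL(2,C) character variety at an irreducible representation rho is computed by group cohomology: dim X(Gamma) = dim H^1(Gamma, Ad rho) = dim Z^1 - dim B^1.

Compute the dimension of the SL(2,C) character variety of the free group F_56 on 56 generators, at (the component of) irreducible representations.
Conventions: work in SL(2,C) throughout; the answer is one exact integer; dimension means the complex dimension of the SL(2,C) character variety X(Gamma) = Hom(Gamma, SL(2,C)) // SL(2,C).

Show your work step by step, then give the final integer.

Gamma = F_56 has 56 generators and no relators.
So Z^1 = (sl_2)^56 in full: dim Z^1 = 168.
dim B^1 = 3: the coboundary map is injective because an irreducible image has centralizer 0 in sl_2.
dim H^1 = 168 - 3 = 165, which is dim X.

165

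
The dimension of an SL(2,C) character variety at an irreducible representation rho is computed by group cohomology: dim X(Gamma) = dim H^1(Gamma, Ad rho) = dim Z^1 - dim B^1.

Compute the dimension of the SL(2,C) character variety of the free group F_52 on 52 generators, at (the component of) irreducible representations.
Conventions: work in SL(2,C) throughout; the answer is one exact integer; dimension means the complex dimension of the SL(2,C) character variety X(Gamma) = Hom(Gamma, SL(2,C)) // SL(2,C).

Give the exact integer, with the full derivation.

153

The free group F_52: 52 generators, no relators.
So Z^1 = (sl_2)^52 in full: dim Z^1 = 156.
At an irreducible rho the centralizer of the image in sl_2 is 0, so the coboundary map sl_2 -> Z^1 is injective: dim B^1 = 3.
dim X = dim H^1 = dim Z^1 - dim B^1 = 156 - 3 = 153.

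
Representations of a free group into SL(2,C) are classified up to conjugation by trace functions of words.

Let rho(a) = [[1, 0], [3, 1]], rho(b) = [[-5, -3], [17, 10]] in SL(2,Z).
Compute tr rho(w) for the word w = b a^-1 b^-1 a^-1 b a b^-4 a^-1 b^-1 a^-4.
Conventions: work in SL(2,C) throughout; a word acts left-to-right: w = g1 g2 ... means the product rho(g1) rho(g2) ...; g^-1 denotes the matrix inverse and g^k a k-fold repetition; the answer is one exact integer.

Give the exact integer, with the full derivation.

rho(b) = [[-5, -3], [17, 10]]
... * rho(a^-1) = [[1, 0], [-3, 1]]  ->  [[4, -3], [-13, 10]]
... * rho(b^-1) = [[10, 3], [-17, -5]]  ->  [[91, 27], [-300, -89]]
... * rho(a^-1) = [[1, 0], [-3, 1]]  ->  [[10, 27], [-33, -89]]
... * rho(b) = [[-5, -3], [17, 10]]  ->  [[409, 240], [-1348, -791]]
... * rho(a) = [[1, 0], [3, 1]]  ->  [[1129, 240], [-3721, -791]]
... * rho(b^-1) = [[10, 3], [-17, -5]]  ->  [[7210, 2187], [-23763, -7208]]
... * rho(b^-1) = [[10, 3], [-17, -5]]  ->  [[34921, 10695], [-115094, -35249]]
... * rho(b^-1) = [[10, 3], [-17, -5]]  ->  [[167395, 51288], [-551707, -169037]]
... * rho(b^-1) = [[10, 3], [-17, -5]]  ->  [[802054, 245745], [-2643441, -809936]]
... * rho(a^-1) = [[1, 0], [-3, 1]]  ->  [[64819, 245745], [-213633, -809936]]
... * rho(b^-1) = [[10, 3], [-17, -5]]  ->  [[-3529475, -1034268], [11632582, 3408781]]
... * rho(a^-1) = [[1, 0], [-3, 1]]  ->  [[-426671, -1034268], [1406239, 3408781]]
... * rho(a^-1) = [[1, 0], [-3, 1]]  ->  [[2676133, -1034268], [-8820104, 3408781]]
... * rho(a^-1) = [[1, 0], [-3, 1]]  ->  [[5778937, -1034268], [-19046447, 3408781]]
... * rho(a^-1) = [[1, 0], [-3, 1]]  ->  [[8881741, -1034268], [-29272790, 3408781]]
tr = 8881741 + 3408781 = 12290522

12290522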